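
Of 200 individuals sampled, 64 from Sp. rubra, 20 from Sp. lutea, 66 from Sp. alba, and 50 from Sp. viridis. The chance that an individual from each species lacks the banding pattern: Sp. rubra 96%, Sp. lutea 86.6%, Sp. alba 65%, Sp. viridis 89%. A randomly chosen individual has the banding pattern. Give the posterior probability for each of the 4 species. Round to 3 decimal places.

Sp. rubra 0.076, Sp. lutea 0.079, Sp. alba 0.683, Sp. viridis 0.163

Taking complements, P(banded | each) = Sp. rubra 0.04, Sp. lutea 0.134, Sp. alba 0.35, Sp. viridis 0.11.
By Bayes' rule, posterior ∝ prior × likelihood:
  Sp. rubra: 0.32 × 0.04 = 0.0128
  Sp. lutea: 0.1 × 0.134 = 0.0134
  Sp. alba: 0.33 × 0.35 = 0.1155
  Sp. viridis: 0.25 × 0.11 = 0.0275
Sum = 0.1692.
P(Sp. rubra | banded) = 0.0128/0.1692 ≈ 0.076
P(Sp. lutea | banded) = 0.0134/0.1692 ≈ 0.079
P(Sp. alba | banded) = 0.1155/0.1692 ≈ 0.683
P(Sp. viridis | banded) = 0.0275/0.1692 ≈ 0.163
(Check: 0.076+0.079+0.683+0.163 = 1.001.)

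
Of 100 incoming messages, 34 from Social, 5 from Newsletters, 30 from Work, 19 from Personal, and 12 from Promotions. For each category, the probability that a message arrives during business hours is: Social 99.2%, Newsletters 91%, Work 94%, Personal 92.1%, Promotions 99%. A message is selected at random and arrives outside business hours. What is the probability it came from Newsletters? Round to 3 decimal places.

Taking complements, P(off-hours | each) = Social 0.008, Newsletters 0.09, Work 0.06, Personal 0.079, Promotions 0.01.
Compute prior × likelihood for every hypothesis:
  Social: 0.34 × 0.008 = 0.00272
  Newsletters: 0.05 × 0.09 = 0.0045
  Work: 0.3 × 0.06 = 0.018
  Personal: 0.19 × 0.079 = 0.01501
  Promotions: 0.12 × 0.01 = 0.0012
Normalizing constant = 0.04143.
P(Newsletters | evidence) = 0.0045 / 0.04143 ≈ 0.109.

0.109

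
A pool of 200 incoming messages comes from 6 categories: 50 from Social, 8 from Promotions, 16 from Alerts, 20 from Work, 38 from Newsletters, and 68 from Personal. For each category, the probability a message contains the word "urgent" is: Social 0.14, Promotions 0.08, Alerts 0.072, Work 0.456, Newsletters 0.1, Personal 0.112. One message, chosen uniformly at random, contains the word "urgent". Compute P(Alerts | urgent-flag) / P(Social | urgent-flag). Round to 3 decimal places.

Unnormalized posteriors (prior × likelihood):
  Social: 0.25 × 0.14 = 0.035
  Promotions: 0.04 × 0.08 = 0.0032
  Alerts: 0.08 × 0.072 = 0.00576
  Work: 0.1 × 0.456 = 0.0456
  Newsletters: 0.19 × 0.1 = 0.019
  Personal: 0.34 × 0.112 = 0.03808
Sum = 0.14664.
The ratio is 0.00576 / 0.035 (the normalizer cancels) = 0.165.

0.165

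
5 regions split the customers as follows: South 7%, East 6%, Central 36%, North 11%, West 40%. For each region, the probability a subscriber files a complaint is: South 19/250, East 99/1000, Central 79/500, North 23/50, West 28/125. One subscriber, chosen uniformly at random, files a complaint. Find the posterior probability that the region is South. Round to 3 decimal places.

Unnormalized posteriors (prior × likelihood):
  South: 0.07 × 0.076 = 0.00532
  East: 0.06 × 0.099 = 0.00594
  Central: 0.36 × 0.158 = 0.05688
  North: 0.11 × 0.46 = 0.0506
  West: 0.4 × 0.224 = 0.0896
Normalizing constant = 0.20834.
P(South | evidence) = 0.00532 / 0.20834 ≈ 0.026.

0.026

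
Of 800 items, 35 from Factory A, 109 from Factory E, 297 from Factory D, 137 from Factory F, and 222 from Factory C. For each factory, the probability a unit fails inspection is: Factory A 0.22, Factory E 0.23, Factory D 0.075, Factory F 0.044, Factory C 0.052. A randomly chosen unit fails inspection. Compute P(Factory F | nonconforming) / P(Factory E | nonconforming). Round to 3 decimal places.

Prior × likelihood for each hypothesis:
  Factory A: 0.04375 × 0.22 = 0.009625
  Factory E: 0.13625 × 0.23 = 0.0313375
  Factory D: 0.37125 × 0.075 = 0.02784375
  Factory F: 0.17125 × 0.044 = 0.007535
  Factory C: 0.2775 × 0.052 = 0.01443
Sum = 0.09077125.
The ratio is 0.007535 / 0.0313375 (the normalizer cancels) = 0.240.

0.240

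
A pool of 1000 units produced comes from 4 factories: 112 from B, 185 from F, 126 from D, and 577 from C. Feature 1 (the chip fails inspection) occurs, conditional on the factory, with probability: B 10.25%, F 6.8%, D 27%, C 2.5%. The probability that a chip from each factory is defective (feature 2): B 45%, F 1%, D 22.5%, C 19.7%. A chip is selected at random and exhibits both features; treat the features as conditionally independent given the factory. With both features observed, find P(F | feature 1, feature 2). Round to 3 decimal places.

0.008

Prior × likelihood for each hypothesis:
  B: 0.112 × 0.1025 × 0.45 = 0.005166
  F: 0.185 × 0.068 × 0.01 = 0.0001258
  D: 0.126 × 0.27 × 0.225 = 0.0076545
  C: 0.577 × 0.025 × 0.197 = 0.002841725
Total = 0.015788025.
P(F | evidence) = 0.0001258 / 0.015788025 ≈ 0.008.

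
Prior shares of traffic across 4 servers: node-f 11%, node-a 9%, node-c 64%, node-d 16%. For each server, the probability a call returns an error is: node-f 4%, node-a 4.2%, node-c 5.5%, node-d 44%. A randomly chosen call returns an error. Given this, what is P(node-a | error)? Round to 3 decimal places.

0.033

Prior × likelihood for each hypothesis:
  node-f: 0.11 × 0.04 = 0.0044
  node-a: 0.09 × 0.042 = 0.00378
  node-c: 0.64 × 0.055 = 0.0352
  node-d: 0.16 × 0.44 = 0.0704
Sum = 0.11378.
P(node-a | evidence) = 0.00378 / 0.11378 ≈ 0.033.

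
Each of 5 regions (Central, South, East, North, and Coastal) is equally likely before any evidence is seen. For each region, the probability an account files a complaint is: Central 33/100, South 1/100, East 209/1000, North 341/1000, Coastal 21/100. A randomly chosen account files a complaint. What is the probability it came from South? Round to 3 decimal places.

With a uniform prior (1/5 each), posterior ∝ likelihood:
  Central: 0.33
  South: 0.01
  East: 0.209
  North: 0.341
  Coastal: 0.21
Total = 1.1.
P(South | evidence) = 0.01 / 1.1 ≈ 0.009.

0.009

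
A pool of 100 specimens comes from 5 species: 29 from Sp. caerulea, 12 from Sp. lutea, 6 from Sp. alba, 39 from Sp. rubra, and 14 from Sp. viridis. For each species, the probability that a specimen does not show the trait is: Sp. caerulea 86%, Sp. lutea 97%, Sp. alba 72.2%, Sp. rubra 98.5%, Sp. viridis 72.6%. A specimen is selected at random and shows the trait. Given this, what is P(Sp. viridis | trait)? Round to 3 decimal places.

0.365

Taking complements, P(trait | each) = Sp. caerulea 0.14, Sp. lutea 0.03, Sp. alba 0.278, Sp. rubra 0.015, Sp. viridis 0.274.
By Bayes' rule, posterior ∝ prior × likelihood:
  Sp. caerulea: 0.29 × 0.14 = 0.0406
  Sp. lutea: 0.12 × 0.03 = 0.0036
  Sp. alba: 0.06 × 0.278 = 0.01668
  Sp. rubra: 0.39 × 0.015 = 0.00585
  Sp. viridis: 0.14 × 0.274 = 0.03836
Total = 0.10509.
P(Sp. viridis | evidence) = 0.03836 / 0.10509 ≈ 0.365.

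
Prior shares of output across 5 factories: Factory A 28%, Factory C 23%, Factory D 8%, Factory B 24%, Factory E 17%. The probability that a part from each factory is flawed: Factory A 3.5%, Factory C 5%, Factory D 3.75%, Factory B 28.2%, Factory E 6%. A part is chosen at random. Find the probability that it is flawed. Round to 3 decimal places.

By Bayes' rule, posterior ∝ prior × likelihood:
  Factory A: 0.28 × 0.035 = 0.0098
  Factory C: 0.23 × 0.05 = 0.0115
  Factory D: 0.08 × 0.0375 = 0.003
  Factory B: 0.24 × 0.282 = 0.06768
  Factory E: 0.17 × 0.06 = 0.0102
P(flawed) = 0.0098 + 0.0115 + 0.003 + 0.06768 + 0.0102 = 0.10218 → 0.102.

0.102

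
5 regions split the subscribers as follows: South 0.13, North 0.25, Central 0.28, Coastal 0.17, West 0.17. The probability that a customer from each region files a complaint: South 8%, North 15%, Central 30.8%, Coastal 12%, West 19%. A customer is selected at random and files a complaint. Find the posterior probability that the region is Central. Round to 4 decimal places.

0.4616

By Bayes' rule, posterior ∝ prior × likelihood:
  South: 0.13 × 0.08 = 0.0104
  North: 0.25 × 0.15 = 0.0375
  Central: 0.28 × 0.308 = 0.08624
  Coastal: 0.17 × 0.12 = 0.0204
  West: 0.17 × 0.19 = 0.0323
Sum = 0.18684.
P(Central | evidence) = 0.08624 / 0.18684 ≈ 0.4616.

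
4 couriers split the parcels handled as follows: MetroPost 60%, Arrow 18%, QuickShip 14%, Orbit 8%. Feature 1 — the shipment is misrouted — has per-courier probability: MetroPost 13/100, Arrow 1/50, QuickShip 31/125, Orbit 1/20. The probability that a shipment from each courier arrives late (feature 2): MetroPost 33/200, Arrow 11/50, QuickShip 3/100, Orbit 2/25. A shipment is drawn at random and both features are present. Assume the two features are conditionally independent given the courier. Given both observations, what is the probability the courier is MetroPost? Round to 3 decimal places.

By Bayes' rule, posterior ∝ prior × likelihood:
  MetroPost: 0.6 × 0.13 × 0.165 = 0.01287
  Arrow: 0.18 × 0.02 × 0.22 = 0.000792
  QuickShip: 0.14 × 0.248 × 0.03 = 0.0010416
  Orbit: 0.08 × 0.05 × 0.08 = 0.00032
Normalizing constant = 0.0150236.
P(MetroPost | evidence) = 0.01287 / 0.0150236 ≈ 0.857.

0.857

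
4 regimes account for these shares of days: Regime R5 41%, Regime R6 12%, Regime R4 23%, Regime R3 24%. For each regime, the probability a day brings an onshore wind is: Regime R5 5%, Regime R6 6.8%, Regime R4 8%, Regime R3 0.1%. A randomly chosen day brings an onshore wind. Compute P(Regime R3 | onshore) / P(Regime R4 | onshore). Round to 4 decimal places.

Prior × likelihood for each hypothesis:
  Regime R5: 0.41 × 0.05 = 0.0205
  Regime R6: 0.12 × 0.068 = 0.00816
  Regime R4: 0.23 × 0.08 = 0.0184
  Regime R3: 0.24 × 0.001 = 0.00024
Sum = 0.0473.
The ratio is 0.00024 / 0.0184 (the normalizer cancels) = 0.0130.

0.0130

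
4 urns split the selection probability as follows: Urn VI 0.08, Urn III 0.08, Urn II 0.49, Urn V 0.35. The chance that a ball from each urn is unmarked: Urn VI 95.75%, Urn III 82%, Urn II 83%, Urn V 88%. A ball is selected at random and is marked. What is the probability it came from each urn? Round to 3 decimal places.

Urn VI 0.024, Urn III 0.101, Urn II 0.582, Urn V 0.294

Taking complements, P(marked | each) = Urn VI 0.0425, Urn III 0.18, Urn II 0.17, Urn V 0.12.
Prior × likelihood for each hypothesis:
  Urn VI: 0.08 × 0.0425 = 0.0034
  Urn III: 0.08 × 0.18 = 0.0144
  Urn II: 0.49 × 0.17 = 0.0833
  Urn V: 0.35 × 0.12 = 0.042
Sum = 0.1431.
P(Urn VI | marked) = 0.0034/0.1431 ≈ 0.024
P(Urn III | marked) = 0.0144/0.1431 ≈ 0.101
P(Urn II | marked) = 0.0833/0.1431 ≈ 0.582
P(Urn V | marked) = 0.042/0.1431 ≈ 0.294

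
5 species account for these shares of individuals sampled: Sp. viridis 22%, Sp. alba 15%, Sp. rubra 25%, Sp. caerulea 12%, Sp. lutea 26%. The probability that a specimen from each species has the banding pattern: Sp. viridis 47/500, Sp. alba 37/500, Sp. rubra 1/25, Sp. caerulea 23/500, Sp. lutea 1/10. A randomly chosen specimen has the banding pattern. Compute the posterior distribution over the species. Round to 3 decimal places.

Sp. viridis 0.282, Sp. alba 0.151, Sp. rubra 0.136, Sp. caerulea 0.075, Sp. lutea 0.355

Unnormalized posteriors (prior × likelihood):
  Sp. viridis: 0.22 × 0.094 = 0.02068
  Sp. alba: 0.15 × 0.074 = 0.0111
  Sp. rubra: 0.25 × 0.04 = 0.01
  Sp. caerulea: 0.12 × 0.046 = 0.00552
  Sp. lutea: 0.26 × 0.1 = 0.026
Sum = 0.0733.
P(Sp. viridis | banded) = 0.02068/0.0733 ≈ 0.282
P(Sp. alba | banded) = 0.0111/0.0733 ≈ 0.151
P(Sp. rubra | banded) = 0.01/0.0733 ≈ 0.136
P(Sp. caerulea | banded) = 0.00552/0.0733 ≈ 0.075
P(Sp. lutea | banded) = 0.026/0.0733 ≈ 0.355
(Check: 0.282+0.151+0.136+0.075+0.355 = 0.999.)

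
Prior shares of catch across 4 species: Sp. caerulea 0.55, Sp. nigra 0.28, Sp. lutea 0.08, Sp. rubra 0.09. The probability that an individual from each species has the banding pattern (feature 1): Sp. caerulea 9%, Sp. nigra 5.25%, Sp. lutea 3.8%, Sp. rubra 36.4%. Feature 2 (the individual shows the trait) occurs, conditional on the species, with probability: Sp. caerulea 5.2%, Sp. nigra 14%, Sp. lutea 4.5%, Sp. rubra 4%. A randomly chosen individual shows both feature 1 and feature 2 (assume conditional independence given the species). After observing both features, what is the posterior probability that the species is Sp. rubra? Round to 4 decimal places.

Unnormalized posteriors (prior × likelihood):
  Sp. caerulea: 0.55 × 0.09 × 0.052 = 0.002574
  Sp. nigra: 0.28 × 0.0525 × 0.14 = 0.002058
  Sp. lutea: 0.08 × 0.038 × 0.045 = 0.0001368
  Sp. rubra: 0.09 × 0.364 × 0.04 = 0.0013104
Total = 0.0060792.
P(Sp. rubra | evidence) = 0.0013104 / 0.0060792 ≈ 0.2156.

0.2156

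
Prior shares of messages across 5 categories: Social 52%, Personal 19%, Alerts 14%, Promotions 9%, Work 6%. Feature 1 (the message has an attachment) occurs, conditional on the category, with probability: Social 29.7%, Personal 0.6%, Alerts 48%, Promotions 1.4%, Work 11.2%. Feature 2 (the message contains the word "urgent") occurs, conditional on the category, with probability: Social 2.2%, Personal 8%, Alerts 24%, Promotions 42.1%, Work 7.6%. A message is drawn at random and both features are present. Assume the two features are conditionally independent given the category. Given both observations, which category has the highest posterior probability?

Alerts

By Bayes' rule, posterior ∝ prior × likelihood:
  Social: 0.52 × 0.297 × 0.022 = 0.00339768
  Personal: 0.19 × 0.006 × 0.08 = 0.0000912
  Alerts: 0.14 × 0.48 × 0.24 = 0.016128
  Promotions: 0.09 × 0.014 × 0.421 = 0.00053046
  Work: 0.06 × 0.112 × 0.076 = 0.00051072
Total = 0.02065806.
Largest term belongs to Alerts, so Alerts is most probable.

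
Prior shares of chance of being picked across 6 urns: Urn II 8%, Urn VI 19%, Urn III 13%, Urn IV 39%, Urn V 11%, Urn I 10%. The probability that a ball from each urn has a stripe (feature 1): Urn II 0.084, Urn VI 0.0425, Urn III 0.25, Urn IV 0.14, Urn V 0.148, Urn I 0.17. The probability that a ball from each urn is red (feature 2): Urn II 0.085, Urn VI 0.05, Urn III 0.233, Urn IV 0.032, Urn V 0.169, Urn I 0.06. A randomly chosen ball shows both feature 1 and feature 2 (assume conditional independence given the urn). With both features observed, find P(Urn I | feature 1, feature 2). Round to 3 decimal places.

0.073

By Bayes' rule, posterior ∝ prior × likelihood:
  Urn II: 0.08 × 0.084 × 0.085 = 0.0005712
  Urn VI: 0.19 × 0.0425 × 0.05 = 0.00040375
  Urn III: 0.13 × 0.25 × 0.233 = 0.0075725
  Urn IV: 0.39 × 0.14 × 0.032 = 0.0017472
  Urn V: 0.11 × 0.148 × 0.169 = 0.00275132
  Urn I: 0.1 × 0.17 × 0.06 = 0.00102
Total = 0.01406597.
P(Urn I | evidence) = 0.00102 / 0.01406597 ≈ 0.073.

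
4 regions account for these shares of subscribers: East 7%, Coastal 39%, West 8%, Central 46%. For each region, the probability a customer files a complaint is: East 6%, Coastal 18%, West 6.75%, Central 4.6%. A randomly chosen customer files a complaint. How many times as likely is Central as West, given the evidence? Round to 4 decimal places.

3.9185

By Bayes' rule, posterior ∝ prior × likelihood:
  East: 0.07 × 0.06 = 0.0042
  Coastal: 0.39 × 0.18 = 0.0702
  West: 0.08 × 0.0675 = 0.0054
  Central: 0.46 × 0.046 = 0.02116
Total = 0.10096.
The ratio is 0.02116 / 0.0054 (the normalizer cancels) = 3.9185.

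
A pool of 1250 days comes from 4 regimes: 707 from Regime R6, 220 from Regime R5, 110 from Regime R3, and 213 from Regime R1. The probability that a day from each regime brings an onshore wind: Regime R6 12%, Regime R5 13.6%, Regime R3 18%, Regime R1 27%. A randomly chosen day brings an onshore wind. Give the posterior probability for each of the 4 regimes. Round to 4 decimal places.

By Bayes' rule, posterior ∝ prior × likelihood:
  Regime R6: 0.5656 × 0.12 = 0.067872
  Regime R5: 0.176 × 0.136 = 0.023936
  Regime R3: 0.088 × 0.18 = 0.01584
  Regime R1: 0.1704 × 0.27 = 0.046008
Sum = 0.153656.
P(Regime R6 | onshore) = 0.067872/0.153656 ≈ 0.4417
P(Regime R5 | onshore) = 0.023936/0.153656 ≈ 0.1558
P(Regime R3 | onshore) = 0.01584/0.153656 ≈ 0.1031
P(Regime R1 | onshore) = 0.046008/0.153656 ≈ 0.2994

Regime R6 0.4417, Regime R5 0.1558, Regime R3 0.1031, Regime R1 0.2994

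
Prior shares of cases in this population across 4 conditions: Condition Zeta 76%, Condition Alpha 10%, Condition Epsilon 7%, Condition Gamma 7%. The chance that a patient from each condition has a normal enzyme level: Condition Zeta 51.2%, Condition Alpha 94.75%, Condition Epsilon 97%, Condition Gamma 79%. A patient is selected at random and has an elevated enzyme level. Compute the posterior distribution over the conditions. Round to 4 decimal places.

Condition Zeta 0.9439, Condition Alpha 0.0134, Condition Epsilon 0.0053, Condition Gamma 0.0374

Taking complements, P(elevated | each) = Condition Zeta 0.488, Condition Alpha 0.0525, Condition Epsilon 0.03, Condition Gamma 0.21.
Compute prior × likelihood for every hypothesis:
  Condition Zeta: 0.76 × 0.488 = 0.37088
  Condition Alpha: 0.1 × 0.0525 = 0.00525
  Condition Epsilon: 0.07 × 0.03 = 0.0021
  Condition Gamma: 0.07 × 0.21 = 0.0147
Sum = 0.39293.
P(Condition Zeta | elevated) = 0.37088/0.39293 ≈ 0.9439
P(Condition Alpha | elevated) = 0.00525/0.39293 ≈ 0.0134
P(Condition Epsilon | elevated) = 0.0021/0.39293 ≈ 0.0053
P(Condition Gamma | elevated) = 0.0147/0.39293 ≈ 0.0374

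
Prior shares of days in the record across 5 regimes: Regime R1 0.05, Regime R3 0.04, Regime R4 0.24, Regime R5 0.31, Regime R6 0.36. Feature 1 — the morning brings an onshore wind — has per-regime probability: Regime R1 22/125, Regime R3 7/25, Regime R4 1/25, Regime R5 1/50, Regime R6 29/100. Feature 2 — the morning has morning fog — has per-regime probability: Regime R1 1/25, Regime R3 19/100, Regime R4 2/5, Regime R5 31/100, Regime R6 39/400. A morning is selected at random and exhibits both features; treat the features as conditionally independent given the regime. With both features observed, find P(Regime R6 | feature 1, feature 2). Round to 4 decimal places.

0.5526

Compute prior × likelihood for every hypothesis:
  Regime R1: 0.05 × 0.176 × 0.04 = 0.000352
  Regime R3: 0.04 × 0.28 × 0.19 = 0.002128
  Regime R4: 0.24 × 0.04 × 0.4 = 0.00384
  Regime R5: 0.31 × 0.02 × 0.31 = 0.001922
  Regime R6: 0.36 × 0.29 × 0.0975 = 0.010179
Total = 0.018421.
P(Regime R6 | evidence) = 0.010179 / 0.018421 ≈ 0.5526.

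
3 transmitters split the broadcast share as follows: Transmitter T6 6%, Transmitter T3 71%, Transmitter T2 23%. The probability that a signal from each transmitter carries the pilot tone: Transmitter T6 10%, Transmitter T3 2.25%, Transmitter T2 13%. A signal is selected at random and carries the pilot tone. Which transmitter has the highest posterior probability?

Transmitter T2

Prior × likelihood for each hypothesis:
  Transmitter T6: 0.06 × 0.1 = 0.006
  Transmitter T3: 0.71 × 0.0225 = 0.015975
  Transmitter T2: 0.23 × 0.13 = 0.0299
Total = 0.051875.
Largest term belongs to Transmitter T2, so Transmitter T2 is most probable.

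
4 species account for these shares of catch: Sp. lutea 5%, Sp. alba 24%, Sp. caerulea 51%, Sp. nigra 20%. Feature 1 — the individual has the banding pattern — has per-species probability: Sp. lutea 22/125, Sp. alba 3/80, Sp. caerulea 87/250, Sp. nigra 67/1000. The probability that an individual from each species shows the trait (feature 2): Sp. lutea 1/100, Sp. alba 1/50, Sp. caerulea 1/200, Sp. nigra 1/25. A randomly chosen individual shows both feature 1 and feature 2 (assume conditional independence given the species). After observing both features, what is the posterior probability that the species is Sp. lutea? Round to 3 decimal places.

0.052

Prior × likelihood for each hypothesis:
  Sp. lutea: 0.05 × 0.176 × 0.01 = 0.000088
  Sp. alba: 0.24 × 0.0375 × 0.02 = 0.00018
  Sp. caerulea: 0.51 × 0.348 × 0.005 = 0.0008874
  Sp. nigra: 0.2 × 0.067 × 0.04 = 0.000536
Normalizing constant = 0.0016914.
P(Sp. lutea | evidence) = 0.000088 / 0.0016914 ≈ 0.052.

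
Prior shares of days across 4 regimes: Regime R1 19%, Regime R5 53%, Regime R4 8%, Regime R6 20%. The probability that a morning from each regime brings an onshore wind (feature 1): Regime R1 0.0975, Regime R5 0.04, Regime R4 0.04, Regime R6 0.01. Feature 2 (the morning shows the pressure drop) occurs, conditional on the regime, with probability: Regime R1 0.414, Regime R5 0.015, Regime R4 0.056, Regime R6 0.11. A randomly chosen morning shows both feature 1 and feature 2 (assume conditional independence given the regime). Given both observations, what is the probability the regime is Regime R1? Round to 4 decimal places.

Unnormalized posteriors (prior × likelihood):
  Regime R1: 0.19 × 0.0975 × 0.414 = 0.00766935
  Regime R5: 0.53 × 0.04 × 0.015 = 0.000318
  Regime R4: 0.08 × 0.04 × 0.056 = 0.0001792
  Regime R6: 0.2 × 0.01 × 0.11 = 0.00022
Sum = 0.00838655.
P(Regime R1 | evidence) = 0.00766935 / 0.00838655 ≈ 0.9145.

0.9145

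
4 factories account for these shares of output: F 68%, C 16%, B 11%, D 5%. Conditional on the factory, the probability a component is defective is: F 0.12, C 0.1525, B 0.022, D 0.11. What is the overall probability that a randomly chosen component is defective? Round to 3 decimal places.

By Bayes' rule, posterior ∝ prior × likelihood:
  F: 0.68 × 0.12 = 0.0816
  C: 0.16 × 0.1525 = 0.0244
  B: 0.11 × 0.022 = 0.00242
  D: 0.05 × 0.11 = 0.0055
P(defective) = 0.0816 + 0.0244 + 0.00242 + 0.0055 = 0.11392 → 0.114.

0.114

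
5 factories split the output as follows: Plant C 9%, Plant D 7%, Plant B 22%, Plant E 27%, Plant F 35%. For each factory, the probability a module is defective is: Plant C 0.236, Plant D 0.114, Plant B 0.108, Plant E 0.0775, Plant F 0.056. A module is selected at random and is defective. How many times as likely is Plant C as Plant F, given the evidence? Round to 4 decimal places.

Compute prior × likelihood for every hypothesis:
  Plant C: 0.09 × 0.236 = 0.02124
  Plant D: 0.07 × 0.114 = 0.00798
  Plant B: 0.22 × 0.108 = 0.02376
  Plant E: 0.27 × 0.0775 = 0.020925
  Plant F: 0.35 × 0.056 = 0.0196
Sum = 0.093505.
The ratio is 0.02124 / 0.0196 (the normalizer cancels) = 1.0837.

1.0837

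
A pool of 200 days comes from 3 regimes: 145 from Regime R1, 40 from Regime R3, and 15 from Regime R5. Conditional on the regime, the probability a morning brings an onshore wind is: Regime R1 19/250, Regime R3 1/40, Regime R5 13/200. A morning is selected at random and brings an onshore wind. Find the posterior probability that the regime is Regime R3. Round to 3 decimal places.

Unnormalized posteriors (prior × likelihood):
  Regime R1: 0.725 × 0.076 = 0.0551
  Regime R3: 0.2 × 0.025 = 0.005
  Regime R5: 0.075 × 0.065 = 0.004875
Total = 0.064975.
P(Regime R3 | evidence) = 0.005 / 0.064975 ≈ 0.077.

0.077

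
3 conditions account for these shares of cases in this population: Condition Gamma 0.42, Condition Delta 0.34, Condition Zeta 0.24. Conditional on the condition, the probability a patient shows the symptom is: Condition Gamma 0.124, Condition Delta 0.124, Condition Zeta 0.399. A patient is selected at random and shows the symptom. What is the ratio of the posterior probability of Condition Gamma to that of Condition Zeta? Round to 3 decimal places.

By Bayes' rule, posterior ∝ prior × likelihood:
  Condition Gamma: 0.42 × 0.124 = 0.05208
  Condition Delta: 0.34 × 0.124 = 0.04216
  Condition Zeta: 0.24 × 0.399 = 0.09576
Normalizing constant = 0.19.
The ratio is 0.05208 / 0.09576 (the normalizer cancels) = 0.544.

0.544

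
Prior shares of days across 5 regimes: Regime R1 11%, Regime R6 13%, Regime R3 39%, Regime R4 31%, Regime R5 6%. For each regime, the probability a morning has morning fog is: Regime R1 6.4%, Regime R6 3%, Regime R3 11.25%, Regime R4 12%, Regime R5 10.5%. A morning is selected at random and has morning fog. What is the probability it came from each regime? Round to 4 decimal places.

Regime R1 0.0716, Regime R6 0.0397, Regime R3 0.4463, Regime R4 0.3784, Regime R5 0.0641

By Bayes' rule, posterior ∝ prior × likelihood:
  Regime R1: 0.11 × 0.064 = 0.00704
  Regime R6: 0.13 × 0.03 = 0.0039
  Regime R3: 0.39 × 0.1125 = 0.043875
  Regime R4: 0.31 × 0.12 = 0.0372
  Regime R5: 0.06 × 0.105 = 0.0063
Total = 0.098315.
P(Regime R1 | fog) = 0.00704/0.098315 ≈ 0.0716
P(Regime R6 | fog) = 0.0039/0.098315 ≈ 0.0397
P(Regime R3 | fog) = 0.043875/0.098315 ≈ 0.4463
P(Regime R4 | fog) = 0.0372/0.098315 ≈ 0.3784
P(Regime R5 | fog) = 0.0063/0.098315 ≈ 0.0641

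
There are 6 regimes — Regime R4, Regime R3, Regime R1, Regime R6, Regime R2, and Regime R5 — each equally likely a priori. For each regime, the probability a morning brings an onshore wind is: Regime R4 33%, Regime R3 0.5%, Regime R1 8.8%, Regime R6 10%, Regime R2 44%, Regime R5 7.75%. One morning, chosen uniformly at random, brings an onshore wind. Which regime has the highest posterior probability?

Regime R2

With a uniform prior (1/6 each), posterior ∝ likelihood:
  Regime R4: 0.33
  Regime R3: 0.005
  Regime R1: 0.088
  Regime R6: 0.1
  Regime R2: 0.44
  Regime R5: 0.0775
Normalizing constant = 1.0405.
Largest term belongs to Regime R2, so Regime R2 is most probable.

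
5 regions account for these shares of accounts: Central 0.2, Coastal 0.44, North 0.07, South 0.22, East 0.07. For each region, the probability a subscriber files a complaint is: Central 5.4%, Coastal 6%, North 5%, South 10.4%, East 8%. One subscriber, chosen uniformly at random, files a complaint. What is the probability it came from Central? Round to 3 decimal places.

0.156

Prior × likelihood for each hypothesis:
  Central: 0.2 × 0.054 = 0.0108
  Coastal: 0.44 × 0.06 = 0.0264
  North: 0.07 × 0.05 = 0.0035
  South: 0.22 × 0.104 = 0.02288
  East: 0.07 × 0.08 = 0.0056
Normalizing constant = 0.06918.
P(Central | evidence) = 0.0108 / 0.06918 ≈ 0.156.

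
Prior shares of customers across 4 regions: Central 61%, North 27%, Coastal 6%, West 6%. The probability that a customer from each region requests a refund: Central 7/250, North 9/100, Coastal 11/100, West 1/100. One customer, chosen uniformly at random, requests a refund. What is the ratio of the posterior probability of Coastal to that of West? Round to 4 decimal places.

11.0000

Compute prior × likelihood for every hypothesis:
  Central: 0.61 × 0.028 = 0.01708
  North: 0.27 × 0.09 = 0.0243
  Coastal: 0.06 × 0.11 = 0.0066
  West: 0.06 × 0.01 = 0.0006
Sum = 0.04858.
The ratio is 0.0066 / 0.0006 (the normalizer cancels) = 11.0000.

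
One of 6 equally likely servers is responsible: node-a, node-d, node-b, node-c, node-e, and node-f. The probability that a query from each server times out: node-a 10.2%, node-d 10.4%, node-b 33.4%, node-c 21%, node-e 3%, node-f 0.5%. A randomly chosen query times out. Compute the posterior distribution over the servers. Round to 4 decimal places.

With a uniform prior (1/6 each), posterior ∝ likelihood:
  node-a: 0.102
  node-d: 0.104
  node-b: 0.334
  node-c: 0.21
  node-e: 0.03
  node-f: 0.005
Sum = 0.785.
P(node-a | timeout) = 0.102/0.785 ≈ 0.1299
P(node-d | timeout) = 0.104/0.785 ≈ 0.1325
P(node-b | timeout) = 0.334/0.785 ≈ 0.4255
P(node-c | timeout) = 0.21/0.785 ≈ 0.2675
P(node-e | timeout) = 0.03/0.785 ≈ 0.0382
P(node-f | timeout) = 0.005/0.785 ≈ 0.0064

node-a 0.1299, node-d 0.1325, node-b 0.4255, node-c 0.2675, node-e 0.0382, node-f 0.0064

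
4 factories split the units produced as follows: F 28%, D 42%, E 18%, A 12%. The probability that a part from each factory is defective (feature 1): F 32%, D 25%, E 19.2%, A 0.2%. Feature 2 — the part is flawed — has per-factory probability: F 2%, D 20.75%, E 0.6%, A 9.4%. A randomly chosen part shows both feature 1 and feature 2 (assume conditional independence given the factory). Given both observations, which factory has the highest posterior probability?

Unnormalized posteriors (prior × likelihood):
  F: 0.28 × 0.32 × 0.02 = 0.001792
  D: 0.42 × 0.25 × 0.2075 = 0.0217875
  E: 0.18 × 0.192 × 0.006 = 0.00020736
  A: 0.12 × 0.002 × 0.094 = 0.00002256
Sum = 0.02380942.
Largest term belongs to D, so D is most probable.

D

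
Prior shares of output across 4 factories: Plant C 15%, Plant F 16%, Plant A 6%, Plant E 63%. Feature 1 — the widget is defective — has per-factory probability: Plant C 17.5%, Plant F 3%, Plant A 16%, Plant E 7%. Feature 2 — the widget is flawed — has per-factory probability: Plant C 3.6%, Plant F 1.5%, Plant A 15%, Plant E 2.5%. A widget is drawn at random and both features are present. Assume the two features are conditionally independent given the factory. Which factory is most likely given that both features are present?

Prior × likelihood for each hypothesis:
  Plant C: 0.15 × 0.175 × 0.036 = 0.000945
  Plant F: 0.16 × 0.03 × 0.015 = 0.000072
  Plant A: 0.06 × 0.16 × 0.15 = 0.00144
  Plant E: 0.63 × 0.07 × 0.025 = 0.0011025
Sum = 0.0035595.
Largest term belongs to Plant A, so Plant A is most probable.

Plant A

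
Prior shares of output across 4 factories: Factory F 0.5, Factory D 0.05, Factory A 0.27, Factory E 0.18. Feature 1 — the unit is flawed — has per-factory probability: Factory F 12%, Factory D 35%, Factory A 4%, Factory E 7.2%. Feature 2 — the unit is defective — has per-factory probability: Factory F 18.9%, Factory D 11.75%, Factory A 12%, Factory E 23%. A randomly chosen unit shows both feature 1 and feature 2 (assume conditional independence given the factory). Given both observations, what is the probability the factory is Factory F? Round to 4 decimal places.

0.6417

Prior × likelihood for each hypothesis:
  Factory F: 0.5 × 0.12 × 0.189 = 0.01134
  Factory D: 0.05 × 0.35 × 0.1175 = 0.00205625
  Factory A: 0.27 × 0.04 × 0.12 = 0.001296
  Factory E: 0.18 × 0.072 × 0.23 = 0.0029808
Total = 0.01767305.
P(Factory F | evidence) = 0.01134 / 0.01767305 ≈ 0.6417.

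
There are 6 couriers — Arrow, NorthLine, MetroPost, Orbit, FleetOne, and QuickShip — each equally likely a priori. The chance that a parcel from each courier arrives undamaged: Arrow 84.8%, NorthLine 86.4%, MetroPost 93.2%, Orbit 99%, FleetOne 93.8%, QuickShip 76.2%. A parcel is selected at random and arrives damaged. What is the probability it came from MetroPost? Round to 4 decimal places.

Taking complements, P(damaged | each) = Arrow 0.152, NorthLine 0.136, MetroPost 0.068, Orbit 0.01, FleetOne 0.062, QuickShip 0.238.
With a uniform prior (1/6 each), posterior ∝ likelihood:
  Arrow: 0.152
  NorthLine: 0.136
  MetroPost: 0.068
  Orbit: 0.01
  FleetOne: 0.062
  QuickShip: 0.238
Sum = 0.666.
P(MetroPost | evidence) = 0.068 / 0.666 ≈ 0.1021.

0.1021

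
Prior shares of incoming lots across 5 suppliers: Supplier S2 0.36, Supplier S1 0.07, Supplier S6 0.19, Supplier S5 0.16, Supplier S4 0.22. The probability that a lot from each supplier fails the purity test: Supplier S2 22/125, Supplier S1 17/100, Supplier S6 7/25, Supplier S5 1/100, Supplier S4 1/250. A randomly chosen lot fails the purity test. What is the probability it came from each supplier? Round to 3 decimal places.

By Bayes' rule, posterior ∝ prior × likelihood:
  Supplier S2: 0.36 × 0.176 = 0.06336
  Supplier S1: 0.07 × 0.17 = 0.0119
  Supplier S6: 0.19 × 0.28 = 0.0532
  Supplier S5: 0.16 × 0.01 = 0.0016
  Supplier S4: 0.22 × 0.004 = 0.00088
Sum = 0.13094.
P(Supplier S2 | off-spec) = 0.06336/0.13094 ≈ 0.484
P(Supplier S1 | off-spec) = 0.0119/0.13094 ≈ 0.091
P(Supplier S6 | off-spec) = 0.0532/0.13094 ≈ 0.406
P(Supplier S5 | off-spec) = 0.0016/0.13094 ≈ 0.012
P(Supplier S4 | off-spec) = 0.00088/0.13094 ≈ 0.007
(Check: 0.484+0.091+0.406+0.012+0.007 = 1.000.)

Supplier S2 0.484, Supplier S1 0.091, Supplier S6 0.406, Supplier S5 0.012, Supplier S4 0.007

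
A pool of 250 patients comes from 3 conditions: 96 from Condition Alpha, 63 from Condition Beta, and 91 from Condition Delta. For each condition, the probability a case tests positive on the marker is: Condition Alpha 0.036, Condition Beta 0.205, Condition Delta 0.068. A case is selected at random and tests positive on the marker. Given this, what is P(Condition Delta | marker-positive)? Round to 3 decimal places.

Compute prior × likelihood for every hypothesis:
  Condition Alpha: 0.384 × 0.036 = 0.013824
  Condition Beta: 0.252 × 0.205 = 0.05166
  Condition Delta: 0.364 × 0.068 = 0.024752
Normalizing constant = 0.090236.
P(Condition Delta | evidence) = 0.024752 / 0.090236 ≈ 0.274.

0.274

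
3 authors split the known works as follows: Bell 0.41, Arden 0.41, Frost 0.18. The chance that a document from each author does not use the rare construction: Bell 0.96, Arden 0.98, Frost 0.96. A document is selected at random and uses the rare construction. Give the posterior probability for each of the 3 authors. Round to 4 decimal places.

Taking complements, P(rare-form | each) = Bell 0.04, Arden 0.02, Frost 0.04.
Compute prior × likelihood for every hypothesis:
  Bell: 0.41 × 0.04 = 0.0164
  Arden: 0.41 × 0.02 = 0.0082
  Frost: 0.18 × 0.04 = 0.0072
Normalizing constant = 0.0318.
P(Bell | rare-form) = 0.0164/0.0318 ≈ 0.5157
P(Arden | rare-form) = 0.0082/0.0318 ≈ 0.2579
P(Frost | rare-form) = 0.0072/0.0318 ≈ 0.2264
(Check: 0.5157+0.2579+0.2264 = 1.0000.)

Bell 0.5157, Arden 0.2579, Frost 0.2264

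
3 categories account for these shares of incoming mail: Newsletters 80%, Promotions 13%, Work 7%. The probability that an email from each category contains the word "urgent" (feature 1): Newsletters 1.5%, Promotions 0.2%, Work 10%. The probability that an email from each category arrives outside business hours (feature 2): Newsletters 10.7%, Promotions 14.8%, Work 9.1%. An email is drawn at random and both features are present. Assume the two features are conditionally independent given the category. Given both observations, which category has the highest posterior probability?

Compute prior × likelihood for every hypothesis:
  Newsletters: 0.8 × 0.015 × 0.107 = 0.001284
  Promotions: 0.13 × 0.002 × 0.148 = 0.00003848
  Work: 0.07 × 0.1 × 0.091 = 0.000637
Normalizing constant = 0.00195948.
Largest term belongs to Newsletters, so Newsletters is most probable.

Newsletters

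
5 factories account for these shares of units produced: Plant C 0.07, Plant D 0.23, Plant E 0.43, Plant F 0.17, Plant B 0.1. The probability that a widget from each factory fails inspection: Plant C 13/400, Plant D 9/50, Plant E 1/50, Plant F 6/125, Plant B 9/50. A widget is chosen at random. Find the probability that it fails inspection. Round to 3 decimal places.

0.078

Prior × likelihood for each hypothesis:
  Plant C: 0.07 × 0.0325 = 0.002275
  Plant D: 0.23 × 0.18 = 0.0414
  Plant E: 0.43 × 0.02 = 0.0086
  Plant F: 0.17 × 0.048 = 0.00816
  Plant B: 0.1 × 0.18 = 0.018
P(nonconforming) = 0.002275 + 0.0414 + 0.0086 + 0.00816 + 0.018 = 0.078435 → 0.078.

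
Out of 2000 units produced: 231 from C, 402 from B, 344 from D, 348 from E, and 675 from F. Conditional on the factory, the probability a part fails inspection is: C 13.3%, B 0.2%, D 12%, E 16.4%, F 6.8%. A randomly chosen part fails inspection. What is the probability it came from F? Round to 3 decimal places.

0.261

Prior × likelihood for each hypothesis:
  C: 0.1155 × 0.133 = 0.0153615
  B: 0.201 × 0.002 = 0.000402
  D: 0.172 × 0.12 = 0.02064
  E: 0.174 × 0.164 = 0.028536
  F: 0.3375 × 0.068 = 0.02295
Total = 0.0878895.
P(F | evidence) = 0.02295 / 0.0878895 ≈ 0.261.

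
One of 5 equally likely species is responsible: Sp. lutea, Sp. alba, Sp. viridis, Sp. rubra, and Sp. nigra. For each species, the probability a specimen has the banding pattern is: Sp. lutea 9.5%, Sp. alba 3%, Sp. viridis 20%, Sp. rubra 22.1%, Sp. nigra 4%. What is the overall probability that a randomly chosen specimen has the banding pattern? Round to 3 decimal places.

Since the prior is uniform, the posterior is proportional to the likelihood:
  Sp. lutea: 0.095
  Sp. alba: 0.03
  Sp. viridis: 0.2
  Sp. rubra: 0.221
  Sp. nigra: 0.04
P(banded) = (1/5) × (0.095 + 0.03 + 0.2 + 0.221 + 0.04) = 0.586/5 ≈ 0.117.

0.117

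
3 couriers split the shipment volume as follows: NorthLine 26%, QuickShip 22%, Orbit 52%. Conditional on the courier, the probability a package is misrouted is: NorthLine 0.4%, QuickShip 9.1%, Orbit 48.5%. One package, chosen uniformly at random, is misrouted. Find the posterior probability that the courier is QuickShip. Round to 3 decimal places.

Unnormalized posteriors (prior × likelihood):
  NorthLine: 0.26 × 0.004 = 0.00104
  QuickShip: 0.22 × 0.091 = 0.02002
  Orbit: 0.52 × 0.485 = 0.2522
Sum = 0.27326.
P(QuickShip | evidence) = 0.02002 / 0.27326 ≈ 0.073.

0.073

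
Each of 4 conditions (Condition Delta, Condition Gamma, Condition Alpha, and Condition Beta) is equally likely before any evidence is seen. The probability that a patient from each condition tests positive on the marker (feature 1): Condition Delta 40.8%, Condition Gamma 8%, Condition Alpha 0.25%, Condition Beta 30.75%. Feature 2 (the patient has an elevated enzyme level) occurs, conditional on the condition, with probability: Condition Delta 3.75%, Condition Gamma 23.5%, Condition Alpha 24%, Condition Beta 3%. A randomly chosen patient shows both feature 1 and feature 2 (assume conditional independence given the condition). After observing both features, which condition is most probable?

Condition Gamma

With a uniform prior (1/4 each), posterior ∝ likelihood:
  Condition Delta: 0.408 × 0.0375 = 0.0153
  Condition Gamma: 0.08 × 0.235 = 0.0188
  Condition Alpha: 0.0025 × 0.24 = 0.0006
  Condition Beta: 0.3075 × 0.03 = 0.009225
Sum = 0.043925.
Largest term belongs to Condition Gamma, so Condition Gamma is most probable.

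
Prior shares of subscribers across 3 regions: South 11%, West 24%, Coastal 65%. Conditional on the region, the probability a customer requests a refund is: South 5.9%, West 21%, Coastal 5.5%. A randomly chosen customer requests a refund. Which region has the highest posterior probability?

By Bayes' rule, posterior ∝ prior × likelihood:
  South: 0.11 × 0.059 = 0.00649
  West: 0.24 × 0.21 = 0.0504
  Coastal: 0.65 × 0.055 = 0.03575
Total = 0.09264.
Largest term belongs to West, so West is most probable.

West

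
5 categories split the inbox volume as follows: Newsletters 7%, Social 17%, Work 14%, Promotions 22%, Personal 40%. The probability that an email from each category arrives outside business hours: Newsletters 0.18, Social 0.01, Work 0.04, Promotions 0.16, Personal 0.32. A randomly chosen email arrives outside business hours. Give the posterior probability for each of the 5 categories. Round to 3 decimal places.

Newsletters 0.069, Social 0.009, Work 0.031, Promotions 0.192, Personal 0.699

By Bayes' rule, posterior ∝ prior × likelihood:
  Newsletters: 0.07 × 0.18 = 0.0126
  Social: 0.17 × 0.01 = 0.0017
  Work: 0.14 × 0.04 = 0.0056
  Promotions: 0.22 × 0.16 = 0.0352
  Personal: 0.4 × 0.32 = 0.128
Total = 0.1831.
P(Newsletters | off-hours) = 0.0126/0.1831 ≈ 0.069
P(Social | off-hours) = 0.0017/0.1831 ≈ 0.009
P(Work | off-hours) = 0.0056/0.1831 ≈ 0.031
P(Promotions | off-hours) = 0.0352/0.1831 ≈ 0.192
P(Personal | off-hours) = 0.128/0.1831 ≈ 0.699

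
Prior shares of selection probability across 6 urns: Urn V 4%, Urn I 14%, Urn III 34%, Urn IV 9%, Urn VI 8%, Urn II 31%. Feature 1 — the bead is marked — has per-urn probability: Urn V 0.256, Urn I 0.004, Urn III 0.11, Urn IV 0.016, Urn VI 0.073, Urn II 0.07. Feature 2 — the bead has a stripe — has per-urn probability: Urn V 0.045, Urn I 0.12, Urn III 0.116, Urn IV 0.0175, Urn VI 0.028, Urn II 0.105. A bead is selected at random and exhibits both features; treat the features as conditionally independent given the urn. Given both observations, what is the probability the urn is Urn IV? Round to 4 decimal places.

0.0034

Unnormalized posteriors (prior × likelihood):
  Urn V: 0.04 × 0.256 × 0.045 = 0.0004608
  Urn I: 0.14 × 0.004 × 0.12 = 0.0000672
  Urn III: 0.34 × 0.11 × 0.116 = 0.0043384
  Urn IV: 0.09 × 0.016 × 0.0175 = 0.0000252
  Urn VI: 0.08 × 0.073 × 0.028 = 0.00016352
  Urn II: 0.31 × 0.07 × 0.105 = 0.0022785
Normalizing constant = 0.00733362.
P(Urn IV | evidence) = 0.0000252 / 0.00733362 ≈ 0.0034.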